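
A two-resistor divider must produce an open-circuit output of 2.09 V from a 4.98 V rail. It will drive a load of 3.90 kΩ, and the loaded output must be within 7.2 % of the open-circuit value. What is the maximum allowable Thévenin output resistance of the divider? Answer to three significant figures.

Loading drop = R_th/(R_th + R_L) ≤ 0.0720, so R_th ≤ R_L · ε/(1−ε) = 3.90 kΩ × 0.0720/0.9280 = 303 Ω.
(Any R1, R2 with R2/(R1+R2) = 0.420 and R1‖R2 ≤ 303 Ω will meet the spec.)

R_th ≤ 303 Ω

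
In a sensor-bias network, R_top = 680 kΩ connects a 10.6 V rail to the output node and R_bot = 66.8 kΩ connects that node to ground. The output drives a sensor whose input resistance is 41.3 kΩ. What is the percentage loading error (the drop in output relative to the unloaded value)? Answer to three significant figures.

59.6 %

Unloaded V = 10.6 × 66.8/746.8 = 0.9482 V.
Loaded: R_bot‖R_L = 25.52 kΩ, giving V = 10.6 × 25.52/705.5 = 0.3834 V.
Drop = (0.9482 − 0.3834) / 0.9482 = 59.6 %.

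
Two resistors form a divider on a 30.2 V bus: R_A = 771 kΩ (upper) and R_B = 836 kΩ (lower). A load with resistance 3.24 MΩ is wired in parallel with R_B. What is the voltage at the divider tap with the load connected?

V_out ≈ 14.0 V

The load sits in parallel with R_B: R_B‖R_L = (836 × 3240) / (836 + 3240) = 664.5 kΩ.
V_out = 30.2 × 664.5 / (771 + 664.5) = 30.2 × 664.5/1436 = 14.0 V.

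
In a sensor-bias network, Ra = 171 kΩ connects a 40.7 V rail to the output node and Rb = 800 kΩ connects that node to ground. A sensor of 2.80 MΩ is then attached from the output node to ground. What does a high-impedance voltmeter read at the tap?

The load sits in parallel with Rb: Rb‖R_L = (800 × 2800) / (800 + 2800) = 622.2 kΩ.
V_out = 40.7 × 622.2 / (171 + 622.2) = 40.7 × 622.2/793.2 = 31.9 V.

V_out ≈ 31.9 V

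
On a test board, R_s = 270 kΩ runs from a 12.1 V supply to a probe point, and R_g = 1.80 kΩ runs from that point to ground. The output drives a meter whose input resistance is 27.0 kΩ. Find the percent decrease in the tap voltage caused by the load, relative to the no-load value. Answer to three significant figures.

6.21 %

The divider's output (Thévenin) resistance is R_s‖R_g = 1.788 kΩ.
Fractional drop under load = R_th/(R_th + R_L) = 1.788 / (1.788 + 27.0) = 0.06211.
So the output falls by 6.21 %.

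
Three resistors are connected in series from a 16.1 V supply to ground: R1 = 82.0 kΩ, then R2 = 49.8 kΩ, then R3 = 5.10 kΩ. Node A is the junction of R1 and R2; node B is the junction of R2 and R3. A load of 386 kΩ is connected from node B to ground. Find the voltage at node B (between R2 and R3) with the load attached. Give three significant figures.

At node B, R3 is in parallel with the load: R3‖R_L = 5.033 kΩ.
Below node A the resistance is R2 + (R3‖R_L) = 54.83 kΩ, so V_A = 16.1 × 54.83/136.8 = 6.452 V.
Then V_B = V_A × (R3‖R_L)/(R2 + R3‖R_L) = 6.452 × 5.033/54.83 = 0.592 V.

V ≈ 0.592 V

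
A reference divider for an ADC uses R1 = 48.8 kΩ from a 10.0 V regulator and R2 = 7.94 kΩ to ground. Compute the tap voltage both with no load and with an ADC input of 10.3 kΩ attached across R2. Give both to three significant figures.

Open-circuit: V = 10.0 × 7.94/(48.8 + 7.94) = 1.40 V.
With the load, R2 becomes R2‖R_L = 4.484 kΩ, so V = 10.0 × 4.484/53.28 = 0.841 V.

Unloaded: 1.40 V; loaded: 0.841 V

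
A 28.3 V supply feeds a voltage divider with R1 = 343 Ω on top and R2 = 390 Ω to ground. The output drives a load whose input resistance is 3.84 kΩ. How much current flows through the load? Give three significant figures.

I_L ≈ 3.74 mA

R2‖R_L = 354.0 Ω; V_out = 28.3 × 354.0/697.0 = 14.37 V.
I_L = V_out / R_L = 14.37 / 3.84 kΩ = 3.74 mA.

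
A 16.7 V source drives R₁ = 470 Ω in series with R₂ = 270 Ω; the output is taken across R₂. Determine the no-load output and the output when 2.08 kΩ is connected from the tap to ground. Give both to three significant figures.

Unloaded: 6.09 V; loaded: 5.63 V

Open-circuit: V = 16.7 × 270/(470 + 270) = 6.09 V.
With the load, R₂ becomes R₂‖R_L = 239.0 Ω, so V = 16.7 × 239.0/709.0 = 5.63 V.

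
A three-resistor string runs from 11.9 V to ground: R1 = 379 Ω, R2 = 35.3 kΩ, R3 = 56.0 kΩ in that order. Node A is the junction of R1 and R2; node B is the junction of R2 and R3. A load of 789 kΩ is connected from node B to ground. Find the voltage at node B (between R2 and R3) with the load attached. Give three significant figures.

V ≈ 7.07 V

At node B, R3 is in parallel with the load: R3‖R_L = 52290 Ω.
Below node A the resistance is R2 + (R3‖R_L) = 87590 Ω, so V_A = 11.9 × 87590/87970 = 11.85 V.
Then V_B = V_A × (R3‖R_L)/(R2 + R3‖R_L) = 11.85 × 52290/87590 = 7.07 V.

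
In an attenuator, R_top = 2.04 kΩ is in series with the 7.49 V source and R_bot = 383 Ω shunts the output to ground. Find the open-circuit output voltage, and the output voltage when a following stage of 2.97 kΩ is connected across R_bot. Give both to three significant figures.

Open-circuit: V = 7.49 × 383/(2040 + 383) = 1.18 V.
With the load, R_bot becomes R_bot‖R_L = 339.3 Ω, so V = 7.49 × 339.3/2379 = 1.07 V.

Unloaded: 1.18 V; loaded: 1.07 V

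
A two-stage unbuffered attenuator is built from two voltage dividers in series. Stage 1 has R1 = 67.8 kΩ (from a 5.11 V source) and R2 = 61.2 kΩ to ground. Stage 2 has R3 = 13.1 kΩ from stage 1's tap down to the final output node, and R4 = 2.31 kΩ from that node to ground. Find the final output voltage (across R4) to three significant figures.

V_out ≈ 0.118 V

Stage 2 presents R3+R4 = 15.41 kΩ as a load on stage 1's tap.
Stage 1's lower leg becomes R2‖(R3+R4) = 12.31 kΩ, so V_mid = 5.11 × 12.31/80.11 = 0.7852 V.
Stage 2 is itself unloaded: V_out = V_mid × R4/(R3+R4) = 0.7852 × 2.31/15.41 = 0.118 V.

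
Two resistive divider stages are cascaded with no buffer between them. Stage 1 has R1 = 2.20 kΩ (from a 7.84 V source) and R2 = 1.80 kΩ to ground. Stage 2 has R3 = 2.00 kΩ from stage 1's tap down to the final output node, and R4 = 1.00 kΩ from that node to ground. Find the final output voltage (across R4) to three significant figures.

V_out ≈ 0.884 V

Stage 2 presents R3+R4 = 3.000 kΩ as a load on stage 1's tap.
Stage 1's lower leg becomes R2‖(R3+R4) = 1.125 kΩ, so V_mid = 7.84 × 1.125/3.325 = 2.653 V.
Stage 2 is itself unloaded: V_out = V_mid × R4/(R3+R4) = 2.653 × 1.00/3.000 = 0.884 V.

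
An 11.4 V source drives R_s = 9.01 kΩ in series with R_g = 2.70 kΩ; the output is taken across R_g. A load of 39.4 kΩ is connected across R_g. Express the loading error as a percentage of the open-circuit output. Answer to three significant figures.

The divider's output (Thévenin) resistance is R_s‖R_g = 2.077 kΩ.
Fractional drop under load = R_th/(R_th + R_L) = 2.077 / (2.077 + 39.4) = 0.05009.
So the output falls by 5.01 %.

5.01 %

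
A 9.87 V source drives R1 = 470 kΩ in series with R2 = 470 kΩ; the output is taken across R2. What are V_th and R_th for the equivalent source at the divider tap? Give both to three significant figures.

V_th is the open-circuit tap voltage: 9.87 × 470/(470 + 470) = 4.93 V.
With the supply zeroed, R1 and R2 appear in parallel from the tap: R_th = R1‖R2 = (470 × 470)/940.0 = 235 kΩ.

V_th = 4.93 V, R_th = 235 kΩ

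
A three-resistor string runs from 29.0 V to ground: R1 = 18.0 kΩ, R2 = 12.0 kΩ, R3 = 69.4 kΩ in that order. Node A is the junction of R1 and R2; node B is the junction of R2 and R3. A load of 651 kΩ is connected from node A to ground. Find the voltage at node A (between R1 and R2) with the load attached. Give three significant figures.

Below node A the series string R2+R3 = 81.40 kΩ sits in parallel with the 651 kΩ load: 72.35 kΩ.
V_A = 29.0 × 72.35/(18.0 + 72.35) = 23.2 V.

V ≈ 23.2 V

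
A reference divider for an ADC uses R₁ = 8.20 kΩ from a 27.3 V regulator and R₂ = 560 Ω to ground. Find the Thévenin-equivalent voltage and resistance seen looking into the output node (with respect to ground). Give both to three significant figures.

V_th is the open-circuit tap voltage: 27.3 × 560/(8200 + 560) = 1.75 V.
With the supply zeroed, R₁ and R₂ appear in parallel from the tap: R_th = R₁‖R₂ = (8200 × 560)/8760 = 524 Ω.

V_th = 1.75 V, R_th = 524 Ω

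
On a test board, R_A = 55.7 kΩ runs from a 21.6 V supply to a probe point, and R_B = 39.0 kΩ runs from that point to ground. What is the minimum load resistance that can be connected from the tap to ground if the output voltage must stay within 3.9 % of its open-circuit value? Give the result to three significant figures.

Output resistance R_th = R_A‖R_B = (55.7 × 39.0)/94.70 = 22.94 kΩ.
The fractional drop is R_th/(R_th + R_L); requiring this ≤ 0.0390 gives R_L ≥ R_th(1/0.0390 − 1) = 22.94 × 24.64 = 565 kΩ.

R_L(min) ≈ 565 kΩ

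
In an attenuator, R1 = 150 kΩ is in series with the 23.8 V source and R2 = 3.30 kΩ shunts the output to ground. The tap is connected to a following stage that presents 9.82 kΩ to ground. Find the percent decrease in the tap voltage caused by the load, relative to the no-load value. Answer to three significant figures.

24.7 %

The divider's output (Thévenin) resistance is R1‖R2 = 3.229 kΩ.
Fractional drop under load = R_th/(R_th + R_L) = 3.229 / (3.229 + 9.82) = 0.2474.
So the output falls by 24.7 %.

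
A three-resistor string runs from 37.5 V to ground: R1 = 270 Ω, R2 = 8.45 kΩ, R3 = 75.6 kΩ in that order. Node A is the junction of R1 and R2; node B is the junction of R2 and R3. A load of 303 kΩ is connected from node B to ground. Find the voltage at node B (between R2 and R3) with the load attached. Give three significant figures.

V ≈ 32.8 V

At node B, R3 is in parallel with the load: R3‖R_L = 60500 Ω.
Below node A the resistance is R2 + (R3‖R_L) = 68950 Ω, so V_A = 37.5 × 68950/69220 = 37.35 V.
Then V_B = V_A × (R3‖R_L)/(R2 + R3‖R_L) = 37.35 × 60500/68950 = 32.8 V.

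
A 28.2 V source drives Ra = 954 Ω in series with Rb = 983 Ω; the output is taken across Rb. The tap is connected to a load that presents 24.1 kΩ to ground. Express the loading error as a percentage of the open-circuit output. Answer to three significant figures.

1.97 %

The divider's output (Thévenin) resistance is Ra‖Rb = 484.1 Ω.
Fractional drop under load = R_th/(R_th + R_L) = 484.1 / (484.1 + 24100) = 0.01969.
So the output falls by 1.97 %.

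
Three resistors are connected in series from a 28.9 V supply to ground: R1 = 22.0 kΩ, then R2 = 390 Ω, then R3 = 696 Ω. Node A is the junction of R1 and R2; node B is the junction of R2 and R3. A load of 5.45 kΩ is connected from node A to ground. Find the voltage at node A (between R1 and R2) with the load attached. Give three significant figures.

Below node A the series string R2+R3 = 1086 Ω sits in parallel with the 5450 Ω load: 905.6 Ω.
V_A = 28.9 × 905.6/(22000 + 905.6) = 1.14 V.

V ≈ 1.14 V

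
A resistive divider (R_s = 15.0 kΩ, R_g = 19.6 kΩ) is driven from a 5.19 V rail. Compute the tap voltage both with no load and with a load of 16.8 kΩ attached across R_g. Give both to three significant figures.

Unloaded: 2.94 V; loaded: 1.95 V

Open-circuit: V = 5.19 × 19.6/(15.0 + 19.6) = 2.94 V.
With the load, R_g becomes R_g‖R_L = 9.046 kΩ, so V = 5.19 × 9.046/24.05 = 1.95 V.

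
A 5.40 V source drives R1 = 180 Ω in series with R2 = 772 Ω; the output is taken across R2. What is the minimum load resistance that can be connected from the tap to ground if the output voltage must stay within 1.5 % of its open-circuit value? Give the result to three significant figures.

Output resistance R_th = R1‖R2 = (180 × 772)/952.0 = 146.0 Ω.
The fractional drop is R_th/(R_th + R_L); requiring this ≤ 0.0150 gives R_L ≥ R_th(1/0.0150 − 1) = 146.0 × 65.67 = 9.59 kΩ.

R_L(min) ≈ 9.59 kΩ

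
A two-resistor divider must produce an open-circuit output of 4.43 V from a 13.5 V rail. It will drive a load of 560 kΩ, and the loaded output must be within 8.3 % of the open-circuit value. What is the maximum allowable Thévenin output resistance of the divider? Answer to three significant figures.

Loading drop = R_th/(R_th + R_L) ≤ 0.0830, so R_th ≤ R_L · ε/(1−ε) = 560 kΩ × 0.0830/0.9170 = 50.7 kΩ.

R_th ≤ 50.7 kΩ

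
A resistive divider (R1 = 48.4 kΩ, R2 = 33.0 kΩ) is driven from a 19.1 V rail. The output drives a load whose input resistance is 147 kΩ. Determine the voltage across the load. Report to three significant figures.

The load sits in parallel with R2: R2‖R_L = (33.0 × 147) / (33.0 + 147) = 26.95 kΩ.
V_out = 19.1 × 26.95 / (48.4 + 26.95) = 19.1 × 26.95/75.35 = 6.83 V.
(Unloaded it would have been 7.74 V.)

V_out ≈ 6.83 V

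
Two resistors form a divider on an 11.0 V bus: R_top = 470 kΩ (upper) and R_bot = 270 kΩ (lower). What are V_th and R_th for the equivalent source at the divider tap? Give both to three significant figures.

V_th is the open-circuit tap voltage: 11.0 × 270/(470 + 270) = 4.01 V.
With the supply zeroed, R_top and R_bot appear in parallel from the tap: R_th = R_top‖R_bot = (470 × 270)/740.0 = 171 kΩ.

V_th = 4.01 V, R_th = 171 kΩ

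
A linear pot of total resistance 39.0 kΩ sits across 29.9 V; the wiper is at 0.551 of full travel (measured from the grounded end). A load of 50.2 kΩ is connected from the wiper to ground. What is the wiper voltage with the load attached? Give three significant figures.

The wiper splits the pot into (1−α)R = 17.51 kΩ above and αR = 21.49 kΩ below.
Lower section ‖ load = 15.05 kΩ.
V_wiper = 29.9 × 15.05/(17.51 + 15.05) = 13.8 V.

V ≈ 13.8 V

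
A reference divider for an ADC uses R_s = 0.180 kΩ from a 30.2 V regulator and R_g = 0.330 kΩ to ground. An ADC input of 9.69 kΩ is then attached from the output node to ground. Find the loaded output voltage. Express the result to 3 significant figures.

The load sits in parallel with R_g: R_g‖R_L = (330 × 9690) / (330 + 9690) = 319.1 Ω.
V_out = 30.2 × 319.1 / (180 + 319.1) = 30.2 × 319.1/499.1 = 19.3 V.

V_out ≈ 19.3 V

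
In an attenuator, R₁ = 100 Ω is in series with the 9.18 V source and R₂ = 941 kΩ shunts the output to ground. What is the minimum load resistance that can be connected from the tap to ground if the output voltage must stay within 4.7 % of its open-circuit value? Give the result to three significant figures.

Output resistance R_th = R₁‖R₂ = (100 × 941000)/941100 = 99.99 Ω.
The fractional drop is R_th/(R_th + R_L); requiring this ≤ 0.0470 gives R_L ≥ R_th(1/0.0470 − 1) = 99.99 × 20.28 = 2.03 kΩ.

R_L(min) ≈ 2.03 kΩ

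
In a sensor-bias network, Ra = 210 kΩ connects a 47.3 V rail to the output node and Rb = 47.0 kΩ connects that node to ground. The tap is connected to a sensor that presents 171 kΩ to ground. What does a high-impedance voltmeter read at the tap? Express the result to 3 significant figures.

The load sits in parallel with Rb: Rb‖R_L = (47.0 × 171) / (47.0 + 171) = 36.87 kΩ.
V_out = 47.3 × 36.87 / (210 + 36.87) = 47.3 × 36.87/246.9 = 7.06 V.

V_out ≈ 7.06 V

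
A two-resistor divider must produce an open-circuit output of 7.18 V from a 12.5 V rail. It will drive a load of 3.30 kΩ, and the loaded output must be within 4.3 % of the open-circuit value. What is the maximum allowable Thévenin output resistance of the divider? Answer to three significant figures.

Loading drop = R_th/(R_th + R_L) ≤ 0.0430, so R_th ≤ R_L · ε/(1−ε) = 3.30 kΩ × 0.0430/0.9570 = 148 Ω.
(Any R1, R2 with R2/(R1+R2) = 0.574 and R1‖R2 ≤ 148 Ω will meet the spec.)

R_th ≤ 148 Ω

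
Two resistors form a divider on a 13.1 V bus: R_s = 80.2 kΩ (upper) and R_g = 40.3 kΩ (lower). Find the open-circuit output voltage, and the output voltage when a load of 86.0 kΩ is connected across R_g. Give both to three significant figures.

Open-circuit: V = 13.1 × 40.3/(80.2 + 40.3) = 4.38 V.
With the load, R_g becomes R_g‖R_L = 27.44 kΩ, so V = 13.1 × 27.44/107.6 = 3.34 V.

Unloaded: 4.38 V; loaded: 3.34 V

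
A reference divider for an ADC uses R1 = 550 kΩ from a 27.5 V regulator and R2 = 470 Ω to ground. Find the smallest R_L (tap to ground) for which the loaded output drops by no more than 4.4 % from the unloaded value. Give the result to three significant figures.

R_L(min) ≈ 10.2 kΩ

Output resistance R_th = R1‖R2 = (550000 × 470)/550500 = 469.6 Ω.
The fractional drop is R_th/(R_th + R_L); requiring this ≤ 0.0440 gives R_L ≥ R_th(1/0.0440 − 1) = 469.6 × 21.73 = 10.2 kΩ.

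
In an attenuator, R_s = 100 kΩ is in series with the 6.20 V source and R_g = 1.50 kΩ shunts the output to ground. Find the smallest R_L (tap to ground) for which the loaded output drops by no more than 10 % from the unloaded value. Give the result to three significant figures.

Output resistance R_th = R_s‖R_g = (100 × 1.50)/101.5 = 1.478 kΩ.
The fractional drop is R_th/(R_th + R_L); requiring this ≤ 0.100 gives R_L ≥ R_th(1/0.100 − 1) = 1.478 × 9.000 = 13.3 kΩ.

R_L(min) ≈ 13.3 kΩ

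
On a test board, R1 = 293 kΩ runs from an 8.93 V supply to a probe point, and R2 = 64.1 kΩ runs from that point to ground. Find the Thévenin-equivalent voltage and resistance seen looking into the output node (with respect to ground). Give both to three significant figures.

V_th is the open-circuit tap voltage: 8.93 × 64.1/(293 + 64.1) = 1.60 V.
With the supply zeroed, R1 and R2 appear in parallel from the tap: R_th = R1‖R2 = (293 × 64.1)/357.1 = 52.6 kΩ.

V_th = 1.60 V, R_th = 52.6 kΩ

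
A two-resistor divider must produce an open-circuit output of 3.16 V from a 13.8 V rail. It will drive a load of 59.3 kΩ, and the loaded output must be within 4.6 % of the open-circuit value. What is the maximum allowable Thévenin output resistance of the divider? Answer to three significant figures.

R_th ≤ 2.86 kΩ

Loading drop = R_th/(R_th + R_L) ≤ 0.0460, so R_th ≤ R_L · ε/(1−ε) = 59.3 kΩ × 0.0460/0.9540 = 2.86 kΩ.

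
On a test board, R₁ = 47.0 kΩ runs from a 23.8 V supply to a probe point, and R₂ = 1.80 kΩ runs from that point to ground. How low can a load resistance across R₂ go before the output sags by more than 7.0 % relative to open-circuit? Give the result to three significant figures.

Output resistance R_th = R₁‖R₂ = (47.0 × 1.80)/48.80 = 1.734 kΩ.
The fractional drop is R_th/(R_th + R_L); requiring this ≤ 0.0700 gives R_L ≥ R_th(1/0.0700 − 1) = 1.734 × 13.29 = 23.0 kΩ.

R_L(min) ≈ 23.0 kΩ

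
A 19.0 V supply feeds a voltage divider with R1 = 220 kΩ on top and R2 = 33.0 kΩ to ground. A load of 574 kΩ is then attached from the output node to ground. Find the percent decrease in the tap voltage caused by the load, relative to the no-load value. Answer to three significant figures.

The divider's output (Thévenin) resistance is R1‖R2 = 28.70 kΩ.
Fractional drop under load = R_th/(R_th + R_L) = 28.70 / (28.70 + 574) = 0.04761.
So the output falls by 4.76 %.

4.76 %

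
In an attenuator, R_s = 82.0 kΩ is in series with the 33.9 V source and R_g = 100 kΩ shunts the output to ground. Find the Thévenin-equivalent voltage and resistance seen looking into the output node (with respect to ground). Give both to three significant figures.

V_th = 18.6 V, R_th = 45.1 kΩ

V_th is the open-circuit tap voltage: 33.9 × 100/(82.0 + 100) = 18.6 V.
With the supply zeroed, R_s and R_g appear in parallel from the tap: R_th = R_s‖R_g = (82.0 × 100)/182.0 = 45.1 kΩ.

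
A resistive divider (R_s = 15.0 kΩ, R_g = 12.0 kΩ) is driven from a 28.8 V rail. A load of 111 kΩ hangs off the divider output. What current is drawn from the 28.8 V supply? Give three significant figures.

R_g‖R_L = 10.83 kΩ, so the source sees R_s + R_g‖R_L = 25.83 kΩ.
I = 28.8 V / 25.83 kΩ = 1.12 mA.

I ≈ 1.12 mA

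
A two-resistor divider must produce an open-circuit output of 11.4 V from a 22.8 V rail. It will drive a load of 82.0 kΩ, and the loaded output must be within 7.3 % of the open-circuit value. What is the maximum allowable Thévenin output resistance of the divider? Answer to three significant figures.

Loading drop = R_th/(R_th + R_L) ≤ 0.0730, so R_th ≤ R_L · ε/(1−ε) = 82.0 kΩ × 0.0730/0.9270 = 6.46 kΩ.
(Any R1, R2 with R2/(R1+R2) = 0.500 and R1‖R2 ≤ 6.46 kΩ will meet the spec.)

R_th ≤ 6.46 kΩ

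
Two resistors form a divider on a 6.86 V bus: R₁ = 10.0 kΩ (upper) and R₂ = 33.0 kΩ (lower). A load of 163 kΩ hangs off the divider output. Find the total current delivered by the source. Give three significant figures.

I ≈ 0.183 mA

R₂‖R_L = 27.44 kΩ, so the source sees R₁ + R₂‖R_L = 37.44 kΩ.
I = 6.86 V / 37.44 kΩ = 0.183 mA.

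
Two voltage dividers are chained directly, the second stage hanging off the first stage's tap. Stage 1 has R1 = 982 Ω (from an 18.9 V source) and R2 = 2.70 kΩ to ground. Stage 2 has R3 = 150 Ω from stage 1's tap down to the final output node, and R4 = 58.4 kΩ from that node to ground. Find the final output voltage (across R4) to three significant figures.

Stage 2 presents R3+R4 = 58550 Ω as a load on stage 1's tap.
Stage 1's lower leg becomes R2‖(R3+R4) = 2581 Ω, so V_mid = 18.9 × 2581/3563 = 13.69 V.
Stage 2 is itself unloaded: V_out = V_mid × R4/(R3+R4) = 13.69 × 58400/58550 = 13.7 V.

V_out ≈ 13.7 V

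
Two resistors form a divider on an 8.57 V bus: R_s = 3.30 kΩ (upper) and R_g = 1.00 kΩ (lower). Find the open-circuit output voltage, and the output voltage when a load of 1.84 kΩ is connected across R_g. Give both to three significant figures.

Open-circuit: V = 8.57 × 1.00/(3.30 + 1.00) = 1.99 V.
With the load, R_g becomes R_g‖R_L = 0.6479 kΩ, so V = 8.57 × 0.6479/3.948 = 1.41 V.

Unloaded: 1.99 V; loaded: 1.41 V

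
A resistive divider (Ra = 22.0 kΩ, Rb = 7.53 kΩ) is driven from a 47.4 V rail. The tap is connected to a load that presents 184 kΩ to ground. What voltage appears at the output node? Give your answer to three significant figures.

V_out ≈ 11.7 V

The load sits in parallel with Rb: Rb‖R_L = (7.53 × 184) / (7.53 + 184) = 7.234 kΩ.
V_out = 47.4 × 7.234 / (22.0 + 7.234) = 47.4 × 7.234/29.23 = 11.7 V.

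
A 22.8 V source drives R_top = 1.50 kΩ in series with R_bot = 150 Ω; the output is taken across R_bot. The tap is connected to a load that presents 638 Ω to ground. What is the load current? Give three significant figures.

R_bot‖R_L = 121.4 Ω; V_out = 22.8 × 121.4/1621 = 1.708 V.
I_L = V_out / R_L = 1.708 / 638 Ω = 2.68 mA.

I_L ≈ 2.68 mA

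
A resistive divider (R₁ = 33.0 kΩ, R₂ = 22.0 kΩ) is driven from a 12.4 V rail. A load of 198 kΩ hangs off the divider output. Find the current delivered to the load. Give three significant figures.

R₂‖R_L = 19.80 kΩ; V_out = 12.4 × 19.80/52.80 = 4.650 V.
I_L = V_out / R_L = 4.650 / 198 kΩ = 0.0235 mA.

I_L ≈ 0.0235 mA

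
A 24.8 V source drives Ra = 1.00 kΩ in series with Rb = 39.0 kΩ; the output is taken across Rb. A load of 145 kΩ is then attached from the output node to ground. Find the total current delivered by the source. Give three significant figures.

Rb‖R_L = 30.73 kΩ, so the source sees Ra + Rb‖R_L = 31.73 kΩ.
I = 24.8 V / 31.73 kΩ = 0.782 mA.

I ≈ 0.782 mA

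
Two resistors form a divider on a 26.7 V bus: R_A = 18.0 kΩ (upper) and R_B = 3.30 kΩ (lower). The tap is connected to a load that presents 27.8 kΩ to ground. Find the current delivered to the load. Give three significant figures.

I_L ≈ 0.135 mA

R_B‖R_L = 2.950 kΩ; V_out = 26.7 × 2.950/20.95 = 3.759 V.
I_L = V_out / R_L = 3.759 / 27.8 kΩ = 0.135 mA.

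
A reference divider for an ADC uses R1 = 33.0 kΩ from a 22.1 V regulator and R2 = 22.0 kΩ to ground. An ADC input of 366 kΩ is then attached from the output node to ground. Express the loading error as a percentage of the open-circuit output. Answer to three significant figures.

3.48 %

The divider's output (Thévenin) resistance is R1‖R2 = 13.20 kΩ.
Fractional drop under load = R_th/(R_th + R_L) = 13.20 / (13.20 + 366) = 0.03481.
So the output falls by 3.48 %.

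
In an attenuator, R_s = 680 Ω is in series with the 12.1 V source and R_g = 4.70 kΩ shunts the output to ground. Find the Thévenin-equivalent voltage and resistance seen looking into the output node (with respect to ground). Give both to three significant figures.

V_th is the open-circuit tap voltage: 12.1 × 4700/(680 + 4700) = 10.6 V.
With the supply zeroed, R_s and R_g appear in parallel from the tap: R_th = R_s‖R_g = (680 × 4700)/5380 = 594 Ω.

V_th = 10.6 V, R_th = 594 Ω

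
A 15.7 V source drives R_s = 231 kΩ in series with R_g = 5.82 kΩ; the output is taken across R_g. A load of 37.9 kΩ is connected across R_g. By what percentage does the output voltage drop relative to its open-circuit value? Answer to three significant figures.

The divider's output (Thévenin) resistance is R_s‖R_g = 5.677 kΩ.
Fractional drop under load = R_th/(R_th + R_L) = 5.677 / (5.677 + 37.9) = 0.1303.
So the output falls by 13.0 %.

13.0 %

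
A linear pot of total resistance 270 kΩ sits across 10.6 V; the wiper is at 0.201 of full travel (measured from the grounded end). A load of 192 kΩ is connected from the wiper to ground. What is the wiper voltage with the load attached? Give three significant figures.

V ≈ 1.74 V

The wiper splits the pot into (1−α)R = 215.7 kΩ above and αR = 54.27 kΩ below.
Lower section ‖ load = 42.31 kΩ.
V_wiper = 10.6 × 42.31/(215.7 + 42.31) = 1.74 V.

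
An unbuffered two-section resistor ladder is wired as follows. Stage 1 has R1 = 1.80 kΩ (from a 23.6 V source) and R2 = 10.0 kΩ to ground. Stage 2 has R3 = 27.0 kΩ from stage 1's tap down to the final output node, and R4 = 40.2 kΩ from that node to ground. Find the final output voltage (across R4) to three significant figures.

V_out ≈ 11.7 V

Stage 2 presents R3+R4 = 67.20 kΩ as a load on stage 1's tap.
Stage 1's lower leg becomes R2‖(R3+R4) = 8.705 kΩ, so V_mid = 23.6 × 8.705/10.50 = 19.56 V.
Stage 2 is itself unloaded: V_out = V_mid × R4/(R3+R4) = 19.56 × 40.2/67.20 = 11.7 V.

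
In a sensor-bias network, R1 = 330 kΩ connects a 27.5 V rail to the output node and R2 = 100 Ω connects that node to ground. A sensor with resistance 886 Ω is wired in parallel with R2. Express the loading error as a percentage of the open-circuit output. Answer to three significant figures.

The divider's output (Thévenin) resistance is R1‖R2 = 99.97 Ω.
Fractional drop under load = R_th/(R_th + R_L) = 99.97 / (99.97 + 886) = 0.1014.
So the output falls by 10.1 %.

10.1 %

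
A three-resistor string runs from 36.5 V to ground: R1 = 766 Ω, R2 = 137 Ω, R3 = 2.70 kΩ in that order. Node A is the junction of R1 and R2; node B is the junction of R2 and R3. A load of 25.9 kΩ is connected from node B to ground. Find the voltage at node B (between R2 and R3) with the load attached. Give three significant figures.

At node B, R3 is in parallel with the load: R3‖R_L = 2445 Ω.
Below node A the resistance is R2 + (R3‖R_L) = 2582 Ω, so V_A = 36.5 × 2582/3348 = 28.15 V.
Then V_B = V_A × (R3‖R_L)/(R2 + R3‖R_L) = 28.15 × 2445/2582 = 26.7 V.

V ≈ 26.7 V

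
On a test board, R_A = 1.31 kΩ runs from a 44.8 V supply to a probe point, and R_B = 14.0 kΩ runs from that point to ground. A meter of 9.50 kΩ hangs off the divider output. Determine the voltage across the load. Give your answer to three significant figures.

The load sits in parallel with R_B: R_B‖R_L = (14.0 × 9.50) / (14.0 + 9.50) = 5.660 kΩ.
V_out = 44.8 × 5.660 / (1.31 + 5.660) = 44.8 × 5.660/6.970 = 36.4 V.

V_out ≈ 36.4 V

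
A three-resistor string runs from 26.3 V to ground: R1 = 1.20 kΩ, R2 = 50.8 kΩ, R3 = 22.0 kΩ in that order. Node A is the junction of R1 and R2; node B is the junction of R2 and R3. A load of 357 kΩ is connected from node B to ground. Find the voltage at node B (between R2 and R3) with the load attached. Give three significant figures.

At node B, R3 is in parallel with the load: R3‖R_L = 20.72 kΩ.
Below node A the resistance is R2 + (R3‖R_L) = 71.52 kΩ, so V_A = 26.3 × 71.52/72.72 = 25.87 V.
Then V_B = V_A × (R3‖R_L)/(R2 + R3‖R_L) = 25.87 × 20.72/71.52 = 7.49 V.

V ≈ 7.49 V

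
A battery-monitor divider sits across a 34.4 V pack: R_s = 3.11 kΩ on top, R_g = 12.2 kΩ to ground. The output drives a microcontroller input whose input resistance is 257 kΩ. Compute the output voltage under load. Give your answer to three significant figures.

The load sits in parallel with R_g: R_g‖R_L = (12.2 × 257) / (12.2 + 257) = 11.65 kΩ.
V_out = 34.4 × 11.65 / (3.11 + 11.65) = 34.4 × 11.65/14.76 = 27.2 V.

V_out ≈ 27.2 V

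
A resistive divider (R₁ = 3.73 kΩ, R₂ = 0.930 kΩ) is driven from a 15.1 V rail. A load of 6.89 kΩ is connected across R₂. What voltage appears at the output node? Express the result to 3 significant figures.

V_out ≈ 2.72 V

The load sits in parallel with R₂: R₂‖R_L = (930 × 6890) / (930 + 6890) = 819.4 Ω.
V_out = 15.1 × 819.4 / (3730 + 819.4) = 15.1 × 819.4/4549 = 2.72 V.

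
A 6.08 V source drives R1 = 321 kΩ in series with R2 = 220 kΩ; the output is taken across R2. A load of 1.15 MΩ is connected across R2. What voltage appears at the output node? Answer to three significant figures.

V_out ≈ 2.22 V

The load sits in parallel with R2: R2‖R_L = (220 × 1150) / (220 + 1150) = 184.7 kΩ.
V_out = 6.08 × 184.7 / (321 + 184.7) = 6.08 × 184.7/505.7 = 2.22 V.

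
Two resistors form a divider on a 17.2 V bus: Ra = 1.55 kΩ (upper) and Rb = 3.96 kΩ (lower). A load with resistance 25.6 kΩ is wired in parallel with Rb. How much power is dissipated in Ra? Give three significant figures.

P ≈ 18.5 mW

Total resistance from the source is Ra + (Rb‖R_L) = 4.979 kΩ, so I = 17.2/4.979 kΩ = 3.454 mA.
P = I²·Ra = (3.454 mA)² × 1.55 kΩ = 18.5 mW.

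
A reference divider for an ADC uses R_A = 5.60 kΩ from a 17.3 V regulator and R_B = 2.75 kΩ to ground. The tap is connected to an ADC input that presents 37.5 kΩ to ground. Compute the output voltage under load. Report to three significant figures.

The load sits in parallel with R_B: R_B‖R_L = (2.75 × 37.5) / (2.75 + 37.5) = 2.562 kΩ.
V_out = 17.3 × 2.562 / (5.60 + 2.562) = 17.3 × 2.562/8.162 = 5.43 V.
(Unloaded it would have been 5.70 V.)

V_out ≈ 5.43 V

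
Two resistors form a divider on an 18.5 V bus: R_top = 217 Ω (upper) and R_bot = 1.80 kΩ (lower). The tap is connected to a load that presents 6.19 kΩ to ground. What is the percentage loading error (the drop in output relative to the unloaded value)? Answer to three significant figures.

The divider's output (Thévenin) resistance is R_top‖R_bot = 193.7 Ω.
Fractional drop under load = R_th/(R_th + R_L) = 193.7 / (193.7 + 6190) = 0.03034.
So the output falls by 3.03 %.

3.03 %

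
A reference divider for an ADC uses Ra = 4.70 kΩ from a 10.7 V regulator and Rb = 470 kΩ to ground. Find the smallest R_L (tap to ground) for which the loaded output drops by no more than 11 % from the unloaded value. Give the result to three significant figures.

Output resistance R_th = Ra‖Rb = (4.70 × 470)/474.7 = 4.653 kΩ.
The fractional drop is R_th/(R_th + R_L); requiring this ≤ 0.110 gives R_L ≥ R_th(1/0.110 − 1) = 4.653 × 8.091 = 37.7 kΩ.

R_L(min) ≈ 37.7 kΩ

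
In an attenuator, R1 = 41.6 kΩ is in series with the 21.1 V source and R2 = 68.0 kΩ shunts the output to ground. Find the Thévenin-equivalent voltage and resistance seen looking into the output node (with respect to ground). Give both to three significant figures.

V_th is the open-circuit tap voltage: 21.1 × 68.0/(41.6 + 68.0) = 13.1 V.
With the supply zeroed, R1 and R2 appear in parallel from the tap: R_th = R1‖R2 = (41.6 × 68.0)/109.6 = 25.8 kΩ.

V_th = 13.1 V, R_th = 25.8 kΩ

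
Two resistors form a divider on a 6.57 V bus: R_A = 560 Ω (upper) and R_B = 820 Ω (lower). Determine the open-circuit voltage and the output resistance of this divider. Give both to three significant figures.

V_th = 3.90 V, R_th = 333 Ω

V_th is the open-circuit tap voltage: 6.57 × 820/(560 + 820) = 3.90 V.
With the supply zeroed, R_A and R_B appear in parallel from the tap: R_th = R_A‖R_B = (560 × 820)/1380 = 333 Ω.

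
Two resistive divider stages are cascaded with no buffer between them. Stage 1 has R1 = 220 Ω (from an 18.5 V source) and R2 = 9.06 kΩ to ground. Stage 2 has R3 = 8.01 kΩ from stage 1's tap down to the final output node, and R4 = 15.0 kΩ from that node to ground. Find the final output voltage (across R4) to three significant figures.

V_out ≈ 11.7 V

Stage 2 presents R3+R4 = 23010 Ω as a load on stage 1's tap.
Stage 1's lower leg becomes R2‖(R3+R4) = 6500 Ω, so V_mid = 18.5 × 6500/6720 = 17.89 V.
Stage 2 is itself unloaded: V_out = V_mid × R4/(R3+R4) = 17.89 × 15000/23010 = 11.7 V.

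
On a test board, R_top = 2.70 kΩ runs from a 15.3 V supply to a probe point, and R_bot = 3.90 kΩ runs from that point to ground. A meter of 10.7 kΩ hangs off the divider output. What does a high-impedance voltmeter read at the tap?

The load sits in parallel with R_bot: R_bot‖R_L = (3.90 × 10.7) / (3.90 + 10.7) = 2.858 kΩ.
V_out = 15.3 × 2.858 / (2.70 + 2.858) = 15.3 × 2.858/5.558 = 7.87 V.

V_out ≈ 7.87 V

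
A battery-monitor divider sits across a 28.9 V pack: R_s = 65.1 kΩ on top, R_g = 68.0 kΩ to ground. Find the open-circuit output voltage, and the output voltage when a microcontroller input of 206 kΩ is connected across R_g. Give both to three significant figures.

Open-circuit: V = 28.9 × 68.0/(65.1 + 68.0) = 14.8 V.
With the load, R_g becomes R_g‖R_L = 51.12 kΩ, so V = 28.9 × 51.12/116.2 = 12.7 V.

Unloaded: 14.8 V; loaded: 12.7 V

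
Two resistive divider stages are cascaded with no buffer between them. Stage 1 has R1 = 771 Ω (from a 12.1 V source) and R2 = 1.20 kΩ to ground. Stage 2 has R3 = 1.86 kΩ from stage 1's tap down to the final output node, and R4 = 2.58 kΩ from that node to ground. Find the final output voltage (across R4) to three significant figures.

V_out ≈ 3.87 V

Stage 2 presents R3+R4 = 4440 Ω as a load on stage 1's tap.
Stage 1's lower leg becomes R2‖(R3+R4) = 944.7 Ω, so V_mid = 12.1 × 944.7/1716 = 6.662 V.
Stage 2 is itself unloaded: V_out = V_mid × R4/(R3+R4) = 6.662 × 2580/4440 = 3.87 V.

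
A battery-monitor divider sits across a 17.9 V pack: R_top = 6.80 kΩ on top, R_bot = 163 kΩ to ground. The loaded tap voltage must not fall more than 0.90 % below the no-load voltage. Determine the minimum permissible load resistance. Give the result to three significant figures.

R_L(min) ≈ 719 kΩ

Output resistance R_th = R_top‖R_bot = (6.80 × 163)/169.8 = 6.528 kΩ.
The fractional drop is R_th/(R_th + R_L); requiring this ≤ 0.00900 gives R_L ≥ R_th(1/0.00900 − 1) = 6.528 × 110.1 = 719 kΩ.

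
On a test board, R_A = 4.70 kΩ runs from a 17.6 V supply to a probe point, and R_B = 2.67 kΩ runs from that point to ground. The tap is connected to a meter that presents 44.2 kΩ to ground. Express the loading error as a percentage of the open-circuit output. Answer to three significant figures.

3.71 %

The divider's output (Thévenin) resistance is R_A‖R_B = 1.703 kΩ.
Fractional drop under load = R_th/(R_th + R_L) = 1.703 / (1.703 + 44.2) = 0.03709.
So the output falls by 3.71 %.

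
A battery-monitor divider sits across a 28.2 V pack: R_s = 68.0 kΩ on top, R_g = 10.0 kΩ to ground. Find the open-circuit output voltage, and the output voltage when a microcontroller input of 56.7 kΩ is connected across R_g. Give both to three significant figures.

Unloaded: 3.62 V; loaded: 3.13 V

Open-circuit: V = 28.2 × 10.0/(68.0 + 10.0) = 3.62 V.
With the load, R_g becomes R_g‖R_L = 8.501 kΩ, so V = 28.2 × 8.501/76.50 = 3.13 V.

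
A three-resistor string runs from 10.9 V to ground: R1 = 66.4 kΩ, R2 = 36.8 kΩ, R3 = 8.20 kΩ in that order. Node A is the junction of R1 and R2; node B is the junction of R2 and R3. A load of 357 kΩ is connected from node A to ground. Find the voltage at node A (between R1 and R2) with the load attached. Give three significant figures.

Below node A the series string R2+R3 = 45.00 kΩ sits in parallel with the 357 kΩ load: 39.96 kΩ.
V_A = 10.9 × 39.96/(66.4 + 39.96) = 4.10 V.

V ≈ 4.10 V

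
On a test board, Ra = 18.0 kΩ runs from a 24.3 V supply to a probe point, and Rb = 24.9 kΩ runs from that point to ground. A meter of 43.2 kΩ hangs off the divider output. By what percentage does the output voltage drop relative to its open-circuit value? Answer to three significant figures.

19.5 %

The divider's output (Thévenin) resistance is Ra‖Rb = 10.45 kΩ.
Fractional drop under load = R_th/(R_th + R_L) = 10.45 / (10.45 + 43.2) = 0.1947.
So the output falls by 19.5 %.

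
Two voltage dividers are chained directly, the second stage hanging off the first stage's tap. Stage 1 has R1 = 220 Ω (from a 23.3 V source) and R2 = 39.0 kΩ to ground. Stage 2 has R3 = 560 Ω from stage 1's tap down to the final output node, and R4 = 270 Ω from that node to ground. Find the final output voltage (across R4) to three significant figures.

Stage 2 presents R3+R4 = 830.0 Ω as a load on stage 1's tap.
Stage 1's lower leg becomes R2‖(R3+R4) = 812.7 Ω, so V_mid = 23.3 × 812.7/1033 = 18.34 V.
Stage 2 is itself unloaded: V_out = V_mid × R4/(R3+R4) = 18.34 × 270/830.0 = 5.96 V.

V_out ≈ 5.96 V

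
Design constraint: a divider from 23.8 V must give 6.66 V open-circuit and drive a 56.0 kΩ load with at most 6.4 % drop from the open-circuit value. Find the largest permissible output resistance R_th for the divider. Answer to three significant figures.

Loading drop = R_th/(R_th + R_L) ≤ 0.0640, so R_th ≤ R_L · ε/(1−ε) = 56.0 kΩ × 0.0640/0.9360 = 3.83 kΩ.

R_th ≤ 3.83 kΩ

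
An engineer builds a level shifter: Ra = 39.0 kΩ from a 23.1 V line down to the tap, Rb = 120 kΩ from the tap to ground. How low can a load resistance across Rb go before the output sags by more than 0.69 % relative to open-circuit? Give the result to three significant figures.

Output resistance R_th = Ra‖Rb = (39.0 × 120)/159.0 = 29.43 kΩ.
The fractional drop is R_th/(R_th + R_L); requiring this ≤ 0.00690 gives R_L ≥ R_th(1/0.00690 − 1) = 29.43 × 143.9 = 4.24 MΩ.

R_L(min) ≈ 4.24 MΩ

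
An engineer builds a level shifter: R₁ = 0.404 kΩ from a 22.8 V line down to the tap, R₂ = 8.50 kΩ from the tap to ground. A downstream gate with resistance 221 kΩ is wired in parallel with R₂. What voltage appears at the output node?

V_out ≈ 21.7 V

The load sits in parallel with R₂: R₂‖R_L = (8500 × 221000) / (8500 + 221000) = 8185 Ω.
V_out = 22.8 × 8185 / (404 + 8185) = 22.8 × 8185/8589 = 21.7 V.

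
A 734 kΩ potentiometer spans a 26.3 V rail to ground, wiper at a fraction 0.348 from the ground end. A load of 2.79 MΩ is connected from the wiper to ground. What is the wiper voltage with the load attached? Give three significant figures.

The wiper splits the pot into (1−α)R = 478.6 kΩ above and αR = 255.4 kΩ below.
Lower section ‖ load = 234.0 kΩ.
V_wiper = 26.3 × 234.0/(478.6 + 234.0) = 8.64 V.

V ≈ 8.64 V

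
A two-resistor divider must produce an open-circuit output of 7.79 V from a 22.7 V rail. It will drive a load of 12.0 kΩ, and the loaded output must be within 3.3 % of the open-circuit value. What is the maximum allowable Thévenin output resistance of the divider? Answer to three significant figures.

Loading drop = R_th/(R_th + R_L) ≤ 0.0330, so R_th ≤ R_L · ε/(1−ε) = 12.0 kΩ × 0.0330/0.9670 = 410 Ω.
(Any R1, R2 with R2/(R1+R2) = 0.343 and R1‖R2 ≤ 410 Ω will meet the spec.)

R_th ≤ 410 Ω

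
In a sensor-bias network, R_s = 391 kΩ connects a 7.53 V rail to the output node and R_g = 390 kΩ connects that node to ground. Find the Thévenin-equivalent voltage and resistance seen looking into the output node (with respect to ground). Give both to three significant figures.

V_th = 3.76 V, R_th = 195 kΩ

V_th is the open-circuit tap voltage: 7.53 × 390/(391 + 390) = 3.76 V.
With the supply zeroed, R_s and R_g appear in parallel from the tap: R_th = R_s‖R_g = (391 × 390)/781.0 = 195 kΩ.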